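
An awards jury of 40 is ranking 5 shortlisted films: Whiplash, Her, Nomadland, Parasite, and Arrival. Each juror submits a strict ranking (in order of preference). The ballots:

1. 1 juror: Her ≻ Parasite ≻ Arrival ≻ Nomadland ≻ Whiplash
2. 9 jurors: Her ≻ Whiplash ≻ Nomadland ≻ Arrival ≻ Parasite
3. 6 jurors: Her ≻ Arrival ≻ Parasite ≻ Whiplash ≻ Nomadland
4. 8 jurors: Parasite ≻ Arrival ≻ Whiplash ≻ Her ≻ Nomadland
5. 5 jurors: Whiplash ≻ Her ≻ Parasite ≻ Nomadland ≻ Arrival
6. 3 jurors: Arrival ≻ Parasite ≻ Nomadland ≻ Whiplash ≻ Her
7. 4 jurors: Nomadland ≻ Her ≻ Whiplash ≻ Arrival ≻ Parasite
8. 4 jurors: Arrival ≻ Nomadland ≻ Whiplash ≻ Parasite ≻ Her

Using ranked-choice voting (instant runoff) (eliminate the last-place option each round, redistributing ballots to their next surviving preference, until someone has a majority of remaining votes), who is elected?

Round 1: Whiplash 5, Her 16, Nomadland 4, Parasite 8, Arrival 7. Eliminate Nomadland.
Round 2: Whiplash 5, Her 20, Parasite 8, Arrival 7. Eliminate Whiplash.
Round 3: Her 25, Parasite 8, Arrival 7. Her has a majority.

Her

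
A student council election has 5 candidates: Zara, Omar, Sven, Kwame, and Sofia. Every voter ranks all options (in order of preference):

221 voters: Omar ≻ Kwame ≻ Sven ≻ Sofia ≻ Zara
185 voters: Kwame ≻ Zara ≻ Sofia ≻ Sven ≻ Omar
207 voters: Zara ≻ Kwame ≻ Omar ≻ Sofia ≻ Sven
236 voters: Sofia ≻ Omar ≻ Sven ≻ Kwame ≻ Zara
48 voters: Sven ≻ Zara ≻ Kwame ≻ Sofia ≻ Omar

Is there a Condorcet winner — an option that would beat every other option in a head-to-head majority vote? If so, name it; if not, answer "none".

none

Checking pairwise contests:
Omar beats Zara 457–440.
Sofia beats Omar 469–428.
Omar beats Sven 664–233.
Omar beats Kwame 457–440.
Kwame beats Sofia 661–236.
Every option loses at least one head-to-head, so there is no Condorcet winner.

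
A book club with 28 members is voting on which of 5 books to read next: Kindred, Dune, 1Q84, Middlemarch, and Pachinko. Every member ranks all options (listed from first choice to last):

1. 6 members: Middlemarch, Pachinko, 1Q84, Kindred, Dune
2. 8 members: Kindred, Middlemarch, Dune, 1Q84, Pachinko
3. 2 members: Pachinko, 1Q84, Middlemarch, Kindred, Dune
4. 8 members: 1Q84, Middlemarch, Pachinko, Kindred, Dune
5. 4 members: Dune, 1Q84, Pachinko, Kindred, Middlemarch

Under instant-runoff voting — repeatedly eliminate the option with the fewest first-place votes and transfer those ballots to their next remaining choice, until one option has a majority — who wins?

Round 1: Kindred 8, Dune 4, 1Q84 8, Middlemarch 6, Pachinko 2. Eliminate Pachinko.
Round 2: Kindred 8, Dune 4, 1Q84 10, Middlemarch 6. Eliminate Dune.
Round 3: Kindred 8, 1Q84 14, Middlemarch 6. Eliminate Middlemarch.
Round 4: Kindred 8, 1Q84 20. 1Q84 has a majority.

1Q84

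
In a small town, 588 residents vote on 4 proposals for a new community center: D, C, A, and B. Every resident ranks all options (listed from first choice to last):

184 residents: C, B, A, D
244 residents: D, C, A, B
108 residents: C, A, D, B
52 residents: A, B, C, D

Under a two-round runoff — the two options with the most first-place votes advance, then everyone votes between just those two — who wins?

Round 1 first-place votes: D 244, C 292, A 52, B 0.
C and D advance.
Runoff: C is preferred to D by 344 voters; D by 244.
C wins the runoff.

C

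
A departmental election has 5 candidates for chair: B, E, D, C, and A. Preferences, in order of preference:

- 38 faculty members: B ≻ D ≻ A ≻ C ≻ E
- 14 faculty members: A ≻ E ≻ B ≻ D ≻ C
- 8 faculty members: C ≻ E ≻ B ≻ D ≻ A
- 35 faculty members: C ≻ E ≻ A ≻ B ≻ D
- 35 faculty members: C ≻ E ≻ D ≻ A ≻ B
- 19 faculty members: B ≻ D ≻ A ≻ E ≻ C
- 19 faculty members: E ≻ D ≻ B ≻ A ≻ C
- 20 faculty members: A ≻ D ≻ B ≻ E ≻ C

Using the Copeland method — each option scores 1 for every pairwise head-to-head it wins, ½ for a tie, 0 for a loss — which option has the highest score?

E

B: beats D and C; loses to E and A → score 2.
E: beats B, D, and A; loses to C → score 3.
D: beats C and A; loses to B and E → score 2.
C: beats E; loses to B, D, and A → score 1.
A: beats B and C; loses to E and D → score 2.
E has the best pairwise record.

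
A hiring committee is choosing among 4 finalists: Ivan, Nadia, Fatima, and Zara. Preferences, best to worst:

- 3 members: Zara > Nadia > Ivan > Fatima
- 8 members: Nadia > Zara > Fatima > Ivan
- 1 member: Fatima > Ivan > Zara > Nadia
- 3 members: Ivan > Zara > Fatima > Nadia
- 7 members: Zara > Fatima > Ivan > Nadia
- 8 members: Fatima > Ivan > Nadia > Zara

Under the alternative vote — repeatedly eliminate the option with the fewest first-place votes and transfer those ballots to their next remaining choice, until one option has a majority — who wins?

Round 1: Ivan 3, Nadia 8, Fatima 9, Zara 10. Eliminate Ivan.
Round 2: Nadia 8, Fatima 9, Zara 13. Eliminate Nadia.
Round 3: Fatima 9, Zara 21. Zara has a majority.

Zara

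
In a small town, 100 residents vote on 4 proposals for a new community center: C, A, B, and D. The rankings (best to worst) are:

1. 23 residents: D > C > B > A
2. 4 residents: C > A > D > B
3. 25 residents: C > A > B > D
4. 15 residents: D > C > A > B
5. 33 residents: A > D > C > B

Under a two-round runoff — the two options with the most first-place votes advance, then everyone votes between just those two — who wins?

Round 1 first-place votes: C 29, A 33, B 0, D 38.
D and A advance.
Runoff: D is preferred to A by 38 voters; A by 62.
A wins the runoff.

A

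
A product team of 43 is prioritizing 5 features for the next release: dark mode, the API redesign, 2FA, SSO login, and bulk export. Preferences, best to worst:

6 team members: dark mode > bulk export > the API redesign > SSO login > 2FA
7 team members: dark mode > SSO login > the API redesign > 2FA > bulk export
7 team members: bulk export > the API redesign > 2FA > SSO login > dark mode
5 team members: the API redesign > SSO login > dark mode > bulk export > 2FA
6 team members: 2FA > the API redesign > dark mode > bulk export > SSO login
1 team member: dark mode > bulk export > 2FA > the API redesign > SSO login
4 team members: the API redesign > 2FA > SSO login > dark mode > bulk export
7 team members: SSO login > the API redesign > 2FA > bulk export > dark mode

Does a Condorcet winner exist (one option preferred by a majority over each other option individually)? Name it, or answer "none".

the API redesign

the API redesign vs dark mode: 29–14 for the API redesign.
the API redesign vs 2FA: 36–7 for the API redesign.
the API redesign vs SSO login: 29–14 for the API redesign.
the API redesign vs bulk export: 29–14 for the API redesign.
the API redesign beats every other option head-to-head.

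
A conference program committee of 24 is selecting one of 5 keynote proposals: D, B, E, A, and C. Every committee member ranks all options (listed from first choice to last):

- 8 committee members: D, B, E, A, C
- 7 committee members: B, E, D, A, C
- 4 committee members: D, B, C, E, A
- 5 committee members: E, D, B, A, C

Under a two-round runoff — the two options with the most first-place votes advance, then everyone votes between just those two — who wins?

D

Round 1 first-place votes: D 12, B 7, E 5, A 0, C 0.
D and B advance.
Runoff: D is preferred to B by 17 voters; B by 7.
D wins the runoff.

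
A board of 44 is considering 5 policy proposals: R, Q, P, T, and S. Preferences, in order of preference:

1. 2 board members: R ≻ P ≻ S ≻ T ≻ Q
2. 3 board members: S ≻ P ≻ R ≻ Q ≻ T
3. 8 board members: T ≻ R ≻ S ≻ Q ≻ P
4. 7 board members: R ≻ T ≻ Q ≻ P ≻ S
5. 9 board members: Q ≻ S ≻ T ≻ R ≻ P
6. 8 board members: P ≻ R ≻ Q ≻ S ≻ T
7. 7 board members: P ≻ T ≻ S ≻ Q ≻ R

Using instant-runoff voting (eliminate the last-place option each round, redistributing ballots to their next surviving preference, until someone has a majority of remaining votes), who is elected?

R

Round 1: R 9, Q 9, P 15, T 8, S 3. Eliminate S.
Round 2: R 9, Q 9, P 18, T 8. Eliminate T.
Round 3: R 17, Q 9, P 18. Eliminate Q.
Round 4: R 26, P 18. R has a majority.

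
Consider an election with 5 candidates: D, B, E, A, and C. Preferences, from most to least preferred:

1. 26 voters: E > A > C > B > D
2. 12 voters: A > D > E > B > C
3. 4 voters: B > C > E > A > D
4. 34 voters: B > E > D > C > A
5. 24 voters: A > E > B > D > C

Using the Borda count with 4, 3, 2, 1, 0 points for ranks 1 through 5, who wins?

E

D: 26·0 + 12·3 + 4·0 + 34·2 + 24·1 = 128
B: 26·1 + 12·1 + 4·4 + 34·4 + 24·2 = 238
E: 26·4 + 12·2 + 4·2 + 34·3 + 24·3 = 310
A: 26·3 + 12·4 + 4·1 + 34·0 + 24·4 = 226
C: 26·2 + 12·0 + 4·3 + 34·1 + 24·0 = 98
E has the highest Borda score (310).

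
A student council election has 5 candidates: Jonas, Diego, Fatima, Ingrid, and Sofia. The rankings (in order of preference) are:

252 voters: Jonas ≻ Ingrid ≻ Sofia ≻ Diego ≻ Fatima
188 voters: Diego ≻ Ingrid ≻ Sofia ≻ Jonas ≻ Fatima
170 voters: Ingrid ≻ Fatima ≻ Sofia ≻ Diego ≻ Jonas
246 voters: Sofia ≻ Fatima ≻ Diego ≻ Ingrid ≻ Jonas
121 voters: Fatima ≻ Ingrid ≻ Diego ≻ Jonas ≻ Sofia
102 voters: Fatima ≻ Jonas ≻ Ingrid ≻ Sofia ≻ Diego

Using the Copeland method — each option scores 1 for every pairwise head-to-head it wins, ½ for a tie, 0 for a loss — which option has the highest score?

Ingrid

Jonas: loses to Diego, Fatima, Ingrid, and Sofia → score 0.
Diego: beats Jonas; loses to Fatima, Ingrid, and Sofia → score 1.
Fatima: beats Jonas and Diego; loses to Ingrid and Sofia → score 2.
Ingrid: beats Jonas, Diego, Fatima, and Sofia → score 4.
Sofia: beats Jonas, Diego, and Fatima; loses to Ingrid → score 3.
Ingrid has the best pairwise record.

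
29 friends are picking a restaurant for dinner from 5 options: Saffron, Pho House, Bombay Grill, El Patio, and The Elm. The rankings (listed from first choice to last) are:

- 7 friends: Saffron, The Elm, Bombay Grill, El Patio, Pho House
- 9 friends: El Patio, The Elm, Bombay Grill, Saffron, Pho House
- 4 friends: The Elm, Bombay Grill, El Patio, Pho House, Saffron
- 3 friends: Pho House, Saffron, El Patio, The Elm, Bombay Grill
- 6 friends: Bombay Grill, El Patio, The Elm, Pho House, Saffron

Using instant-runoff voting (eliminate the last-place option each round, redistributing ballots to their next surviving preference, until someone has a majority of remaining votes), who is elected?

Round 1: Saffron 7, Pho House 3, Bombay Grill 6, El Patio 9, The Elm 4. Eliminate Pho House.
Round 2: Saffron 10, Bombay Grill 6, El Patio 9, The Elm 4. Eliminate The Elm.
Round 3: Saffron 10, Bombay Grill 10, El Patio 9. Eliminate El Patio.
Round 4: Saffron 10, Bombay Grill 19. Bombay Grill has a majority.

Bombay Grill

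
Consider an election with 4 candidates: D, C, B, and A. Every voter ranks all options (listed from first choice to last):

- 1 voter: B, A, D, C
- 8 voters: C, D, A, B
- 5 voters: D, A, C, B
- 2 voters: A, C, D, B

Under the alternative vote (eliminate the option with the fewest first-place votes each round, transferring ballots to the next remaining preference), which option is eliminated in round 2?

Round 1: D 5, C 8, B 1, A 2. Eliminate B.
Round 2: D 5, C 8, A 3. Eliminate A.

A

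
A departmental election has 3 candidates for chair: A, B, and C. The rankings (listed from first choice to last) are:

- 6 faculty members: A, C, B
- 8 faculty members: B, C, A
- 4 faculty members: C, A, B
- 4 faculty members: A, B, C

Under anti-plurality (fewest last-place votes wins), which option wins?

C

Last-place votes: A 8, B 10, C 4.
C is ranked last by the fewest voters, so C wins.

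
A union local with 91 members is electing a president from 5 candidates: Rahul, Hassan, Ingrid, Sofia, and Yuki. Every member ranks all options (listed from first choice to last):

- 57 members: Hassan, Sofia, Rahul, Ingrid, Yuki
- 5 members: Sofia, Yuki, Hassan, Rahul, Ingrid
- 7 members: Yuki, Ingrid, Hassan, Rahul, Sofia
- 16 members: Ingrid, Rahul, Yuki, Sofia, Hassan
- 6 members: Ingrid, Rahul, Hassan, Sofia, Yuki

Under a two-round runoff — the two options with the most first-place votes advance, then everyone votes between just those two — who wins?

Hassan

Round 1 first-place votes: Rahul 0, Hassan 57, Ingrid 22, Sofia 5, Yuki 7.
Hassan and Ingrid advance.
Runoff: Hassan is preferred to Ingrid by 62 voters; Ingrid by 29.
Hassan wins the runoff.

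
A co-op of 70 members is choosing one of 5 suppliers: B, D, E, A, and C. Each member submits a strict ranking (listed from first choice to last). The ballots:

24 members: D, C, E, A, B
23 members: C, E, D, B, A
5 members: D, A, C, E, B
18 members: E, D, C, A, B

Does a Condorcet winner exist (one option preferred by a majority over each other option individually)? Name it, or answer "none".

none

Checking pairwise contests:
D beats B 70–0.
E beats D 41–29.
C beats E 52–18.
D beats A 70–0.
D beats C 47–23.
Every option loses at least one head-to-head, so there is no Condorcet winner.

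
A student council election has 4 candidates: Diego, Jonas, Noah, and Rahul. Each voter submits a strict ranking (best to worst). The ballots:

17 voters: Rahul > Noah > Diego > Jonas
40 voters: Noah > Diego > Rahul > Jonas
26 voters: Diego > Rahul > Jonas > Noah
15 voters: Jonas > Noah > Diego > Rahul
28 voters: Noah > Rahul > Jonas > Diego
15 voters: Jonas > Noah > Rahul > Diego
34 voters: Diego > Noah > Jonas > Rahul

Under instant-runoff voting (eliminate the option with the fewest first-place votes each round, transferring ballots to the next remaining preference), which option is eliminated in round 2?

Jonas

Round 1: Diego 60, Jonas 30, Noah 68, Rahul 17. Eliminate Rahul.
Round 2: Diego 60, Jonas 30, Noah 85. Eliminate Jonas.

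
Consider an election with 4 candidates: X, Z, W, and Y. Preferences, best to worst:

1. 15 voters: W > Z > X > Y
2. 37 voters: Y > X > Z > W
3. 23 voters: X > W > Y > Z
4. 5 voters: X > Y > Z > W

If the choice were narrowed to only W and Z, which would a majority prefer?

Voters preferring W to Z: 38; preferring Z to W: 42.
Z wins the head-to-head.

Z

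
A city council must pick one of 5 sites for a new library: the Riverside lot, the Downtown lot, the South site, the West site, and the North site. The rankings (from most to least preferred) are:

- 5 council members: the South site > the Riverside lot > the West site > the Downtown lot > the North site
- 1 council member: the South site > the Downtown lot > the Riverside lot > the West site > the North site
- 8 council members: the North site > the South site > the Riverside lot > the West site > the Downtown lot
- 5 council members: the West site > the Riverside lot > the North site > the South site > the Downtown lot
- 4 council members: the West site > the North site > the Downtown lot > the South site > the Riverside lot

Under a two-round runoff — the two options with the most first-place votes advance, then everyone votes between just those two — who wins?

the West site

Round 1 first-place votes: the Riverside lot 0, the Downtown lot 0, the South site 6, the West site 9, the North site 8.
the West site and the North site advance.
Runoff: the West site is preferred to the North site by 15 voters; the North site by 8.
the West site wins the runoff.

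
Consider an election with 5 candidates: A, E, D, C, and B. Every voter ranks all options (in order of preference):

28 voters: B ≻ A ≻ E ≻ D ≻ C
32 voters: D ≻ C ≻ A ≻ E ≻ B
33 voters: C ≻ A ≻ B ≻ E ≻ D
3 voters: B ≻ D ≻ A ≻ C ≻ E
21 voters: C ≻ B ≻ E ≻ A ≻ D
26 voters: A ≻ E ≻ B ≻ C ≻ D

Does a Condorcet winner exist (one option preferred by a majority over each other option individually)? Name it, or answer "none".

C

C vs A: 86–57 for C.
C vs E: 89–54 for C.
C vs D: 80–63 for C.
C vs B: 86–57 for C.
C beats every other option head-to-head.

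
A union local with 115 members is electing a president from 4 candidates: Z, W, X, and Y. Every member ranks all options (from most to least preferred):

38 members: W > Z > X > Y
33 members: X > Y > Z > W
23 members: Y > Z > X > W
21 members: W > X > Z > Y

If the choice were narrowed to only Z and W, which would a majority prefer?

Voters preferring Z to W: 56; preferring W to Z: 59.
W wins the head-to-head.

W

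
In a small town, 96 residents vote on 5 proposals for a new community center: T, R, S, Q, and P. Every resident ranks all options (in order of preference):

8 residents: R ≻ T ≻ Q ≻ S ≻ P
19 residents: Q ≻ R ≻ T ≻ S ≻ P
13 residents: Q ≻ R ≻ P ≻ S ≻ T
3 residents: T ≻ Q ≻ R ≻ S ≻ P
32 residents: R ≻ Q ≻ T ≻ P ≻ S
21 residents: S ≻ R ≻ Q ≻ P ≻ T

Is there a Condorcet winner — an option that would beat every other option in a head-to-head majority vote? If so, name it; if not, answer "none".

R

R vs T: 93–3 for R.
R vs S: 75–21 for R.
R vs Q: 61–35 for R.
R vs P: 96–0 for R.
R beats every other option head-to-head.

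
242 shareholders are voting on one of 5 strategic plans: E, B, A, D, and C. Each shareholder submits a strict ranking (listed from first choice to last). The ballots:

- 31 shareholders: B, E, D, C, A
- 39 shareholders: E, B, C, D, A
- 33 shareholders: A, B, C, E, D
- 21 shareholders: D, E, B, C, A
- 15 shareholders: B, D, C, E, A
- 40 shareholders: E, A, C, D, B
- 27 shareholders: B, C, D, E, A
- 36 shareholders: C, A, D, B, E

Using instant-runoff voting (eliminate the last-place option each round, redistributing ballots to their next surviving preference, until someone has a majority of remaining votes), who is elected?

B

Round 1: E 79, B 73, A 33, D 21, C 36. Eliminate D.
Round 2: E 100, B 73, A 33, C 36. Eliminate A.
Round 3: E 100, B 106, C 36. Eliminate C.
Round 4: E 100, B 142. B has a majority.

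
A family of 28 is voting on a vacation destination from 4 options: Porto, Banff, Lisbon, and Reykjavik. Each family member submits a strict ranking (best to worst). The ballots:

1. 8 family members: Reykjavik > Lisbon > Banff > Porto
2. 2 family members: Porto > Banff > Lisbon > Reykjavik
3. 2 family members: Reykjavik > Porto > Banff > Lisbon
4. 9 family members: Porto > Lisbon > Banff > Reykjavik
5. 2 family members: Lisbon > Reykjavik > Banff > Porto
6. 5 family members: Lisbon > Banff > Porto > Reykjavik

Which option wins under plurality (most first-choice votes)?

Porto

First-place votes: Porto 11, Banff 0, Lisbon 7, Reykjavik 10.
Porto has the most first-place votes.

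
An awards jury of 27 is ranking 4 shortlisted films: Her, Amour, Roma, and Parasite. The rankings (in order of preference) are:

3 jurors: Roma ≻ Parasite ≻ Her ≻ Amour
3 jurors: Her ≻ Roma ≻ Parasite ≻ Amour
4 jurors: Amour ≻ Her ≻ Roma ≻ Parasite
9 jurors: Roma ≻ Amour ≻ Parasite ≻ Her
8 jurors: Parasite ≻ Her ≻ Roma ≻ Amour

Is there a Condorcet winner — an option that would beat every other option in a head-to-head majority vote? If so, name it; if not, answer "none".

Checking pairwise contests:
Parasite beats Her 20–7.
Her beats Amour 14–13.
Her beats Roma 15–12.
Roma beats Parasite 19–8.
Every option loses at least one head-to-head, so there is no Condorcet winner.

none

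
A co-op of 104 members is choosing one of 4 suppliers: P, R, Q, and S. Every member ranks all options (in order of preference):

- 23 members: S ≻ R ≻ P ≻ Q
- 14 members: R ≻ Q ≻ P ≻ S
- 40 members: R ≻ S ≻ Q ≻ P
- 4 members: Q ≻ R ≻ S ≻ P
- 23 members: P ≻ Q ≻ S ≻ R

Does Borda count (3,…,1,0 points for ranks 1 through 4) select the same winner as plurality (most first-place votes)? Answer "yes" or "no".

yes

Borda — scores: P 106, R 216, Q 126, S 176. Winner: R.
Plurality — first-place votes: P 23, R 54, Q 4, S 23. Winner: R.
The two methods agree.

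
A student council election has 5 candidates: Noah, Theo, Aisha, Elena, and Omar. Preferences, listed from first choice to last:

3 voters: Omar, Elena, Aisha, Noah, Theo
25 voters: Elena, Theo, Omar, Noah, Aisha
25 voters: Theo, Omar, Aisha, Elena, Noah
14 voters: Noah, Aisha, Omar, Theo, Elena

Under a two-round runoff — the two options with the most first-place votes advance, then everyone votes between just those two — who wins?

Round 1 first-place votes: Noah 14, Theo 25, Aisha 0, Elena 25, Omar 3.
Theo and Elena advance.
Runoff: Theo is preferred to Elena by 39 voters; Elena by 28.
Theo wins the runoff.

Theo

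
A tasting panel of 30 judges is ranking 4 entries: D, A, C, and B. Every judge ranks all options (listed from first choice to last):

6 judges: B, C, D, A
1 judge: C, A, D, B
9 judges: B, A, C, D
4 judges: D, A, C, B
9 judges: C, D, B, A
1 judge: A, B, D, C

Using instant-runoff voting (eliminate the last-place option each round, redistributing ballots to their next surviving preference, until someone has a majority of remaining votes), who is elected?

Round 1: D 4, A 1, C 10, B 15. Eliminate A.
Round 2: D 4, C 10, B 16. B has a majority.

B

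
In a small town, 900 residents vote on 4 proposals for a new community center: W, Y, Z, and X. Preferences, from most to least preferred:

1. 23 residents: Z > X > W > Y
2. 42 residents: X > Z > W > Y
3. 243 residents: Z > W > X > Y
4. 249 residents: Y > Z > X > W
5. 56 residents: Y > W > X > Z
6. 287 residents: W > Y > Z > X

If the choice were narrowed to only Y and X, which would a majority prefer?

Y

Voters preferring Y to X: 592; preferring X to Y: 308.
Y wins the head-to-head.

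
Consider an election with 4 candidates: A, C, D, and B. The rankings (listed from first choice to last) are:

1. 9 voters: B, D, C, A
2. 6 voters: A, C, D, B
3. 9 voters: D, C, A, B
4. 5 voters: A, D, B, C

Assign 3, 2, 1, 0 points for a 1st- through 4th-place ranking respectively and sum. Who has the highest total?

D

A: 9·0 + 6·3 + 9·1 + 5·3 = 42
C: 9·1 + 6·2 + 9·2 + 5·0 = 39
D: 9·2 + 6·1 + 9·3 + 5·2 = 61
B: 9·3 + 6·0 + 9·0 + 5·1 = 32
D has the highest Borda score (61).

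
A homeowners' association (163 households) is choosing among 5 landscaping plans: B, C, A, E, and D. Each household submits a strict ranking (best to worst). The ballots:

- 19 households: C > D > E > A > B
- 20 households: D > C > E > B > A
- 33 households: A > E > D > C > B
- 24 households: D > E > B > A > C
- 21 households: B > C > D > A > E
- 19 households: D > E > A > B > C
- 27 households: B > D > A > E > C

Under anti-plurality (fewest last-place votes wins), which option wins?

Last-place votes: B 52, C 70, A 20, E 21, D 0.
D is ranked last by the fewest voters, so D wins.

D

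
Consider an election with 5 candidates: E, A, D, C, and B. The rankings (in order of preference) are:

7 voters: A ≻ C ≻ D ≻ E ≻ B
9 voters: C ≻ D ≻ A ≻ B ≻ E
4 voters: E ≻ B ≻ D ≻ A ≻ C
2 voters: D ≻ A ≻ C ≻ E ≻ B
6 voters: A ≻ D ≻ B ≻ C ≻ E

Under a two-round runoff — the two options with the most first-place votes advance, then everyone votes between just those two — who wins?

A

Round 1 first-place votes: E 4, A 13, D 2, C 9, B 0.
A and C advance.
Runoff: A is preferred to C by 19 voters; C by 9.
A wins the runoff.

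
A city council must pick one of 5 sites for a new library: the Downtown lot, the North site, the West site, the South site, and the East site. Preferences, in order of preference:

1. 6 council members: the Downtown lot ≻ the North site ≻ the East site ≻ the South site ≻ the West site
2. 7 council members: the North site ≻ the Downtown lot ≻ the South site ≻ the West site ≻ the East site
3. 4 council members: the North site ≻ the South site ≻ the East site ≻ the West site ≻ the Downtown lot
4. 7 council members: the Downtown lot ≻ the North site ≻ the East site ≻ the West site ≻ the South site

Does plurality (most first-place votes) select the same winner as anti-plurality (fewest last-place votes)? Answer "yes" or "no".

no

Plurality — first-place votes: the Downtown lot 13, the North site 11, the West site 0, the South site 0, the East site 0. Winner: the Downtown lot.
Anti-plurality — last-place votes: the Downtown lot 4, the North site 0, the West site 6, the South site 7, the East site 7. Winner: the North site.
The two methods disagree.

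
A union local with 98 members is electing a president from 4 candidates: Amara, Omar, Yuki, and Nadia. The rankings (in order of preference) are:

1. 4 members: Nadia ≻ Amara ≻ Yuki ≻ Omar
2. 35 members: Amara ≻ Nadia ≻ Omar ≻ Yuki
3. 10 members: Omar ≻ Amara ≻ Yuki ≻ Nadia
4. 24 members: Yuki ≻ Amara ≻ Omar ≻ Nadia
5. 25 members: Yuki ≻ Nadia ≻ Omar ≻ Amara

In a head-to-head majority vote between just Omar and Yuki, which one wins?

Yuki

Voters preferring Omar to Yuki: 45; preferring Yuki to Omar: 53.
Yuki wins the head-to-head.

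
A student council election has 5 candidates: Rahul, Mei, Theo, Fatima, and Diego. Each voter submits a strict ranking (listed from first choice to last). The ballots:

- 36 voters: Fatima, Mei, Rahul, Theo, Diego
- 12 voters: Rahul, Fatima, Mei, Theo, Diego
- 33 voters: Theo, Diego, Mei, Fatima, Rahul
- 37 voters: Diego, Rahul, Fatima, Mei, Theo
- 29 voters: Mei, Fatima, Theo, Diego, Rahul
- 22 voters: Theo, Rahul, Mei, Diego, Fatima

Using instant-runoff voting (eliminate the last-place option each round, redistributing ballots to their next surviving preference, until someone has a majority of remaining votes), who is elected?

Fatima

Round 1: Rahul 12, Mei 29, Theo 55, Fatima 36, Diego 37. Eliminate Rahul.
Round 2: Mei 29, Theo 55, Fatima 48, Diego 37. Eliminate Mei.
Round 3: Theo 55, Fatima 77, Diego 37. Eliminate Diego.
Round 4: Theo 55, Fatima 114. Fatima has a majority.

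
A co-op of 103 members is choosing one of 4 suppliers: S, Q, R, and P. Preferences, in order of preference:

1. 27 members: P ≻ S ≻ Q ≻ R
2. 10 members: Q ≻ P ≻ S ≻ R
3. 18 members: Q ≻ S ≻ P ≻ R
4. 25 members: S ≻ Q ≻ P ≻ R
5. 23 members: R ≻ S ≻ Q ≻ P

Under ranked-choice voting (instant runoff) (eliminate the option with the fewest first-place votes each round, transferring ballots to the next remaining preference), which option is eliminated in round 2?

Round 1: S 25, Q 28, R 23, P 27. Eliminate R.
Round 2: S 48, Q 28, P 27. Eliminate P.

P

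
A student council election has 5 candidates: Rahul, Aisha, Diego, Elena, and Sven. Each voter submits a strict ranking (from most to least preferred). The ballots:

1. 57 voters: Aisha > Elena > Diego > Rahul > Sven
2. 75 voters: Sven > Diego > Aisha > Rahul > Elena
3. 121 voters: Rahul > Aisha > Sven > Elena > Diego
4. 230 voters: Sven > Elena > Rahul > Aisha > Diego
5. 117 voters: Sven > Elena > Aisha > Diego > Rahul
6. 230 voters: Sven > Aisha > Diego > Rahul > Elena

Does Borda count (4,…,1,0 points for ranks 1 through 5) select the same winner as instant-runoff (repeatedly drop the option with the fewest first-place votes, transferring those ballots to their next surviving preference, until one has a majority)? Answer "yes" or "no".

yes

Borda — scores: Rahul 1306, Aisha 1895, Diego 916, Elena 1333, Sven 2850. Winner: Sven.
Instant-runoff — R1 Rahul 121, Aisha 57, Diego 0, Elena 0, Sven 652 (Sven winner). Winner: Sven.
The two methods agree.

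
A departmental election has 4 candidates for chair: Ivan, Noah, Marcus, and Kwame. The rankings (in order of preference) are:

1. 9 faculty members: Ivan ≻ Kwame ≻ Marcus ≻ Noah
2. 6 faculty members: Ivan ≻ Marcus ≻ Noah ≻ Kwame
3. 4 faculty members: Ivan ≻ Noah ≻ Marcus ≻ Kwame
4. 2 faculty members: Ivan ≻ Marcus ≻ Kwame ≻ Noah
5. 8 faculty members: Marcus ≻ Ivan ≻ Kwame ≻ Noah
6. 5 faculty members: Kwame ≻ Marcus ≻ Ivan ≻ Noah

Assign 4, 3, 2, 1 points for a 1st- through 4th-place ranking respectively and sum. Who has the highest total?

Ivan: 9·4 + 6·4 + 4·4 + 2·4 + 8·3 + 5·2 = 118
Noah: 9·1 + 6·2 + 4·3 + 2·1 + 8·1 + 5·1 = 48
Marcus: 9·2 + 6·3 + 4·2 + 2·3 + 8·4 + 5·3 = 97
Kwame: 9·3 + 6·1 + 4·1 + 2·2 + 8·2 + 5·4 = 77
Ivan has the highest Borda score (118).

Ivan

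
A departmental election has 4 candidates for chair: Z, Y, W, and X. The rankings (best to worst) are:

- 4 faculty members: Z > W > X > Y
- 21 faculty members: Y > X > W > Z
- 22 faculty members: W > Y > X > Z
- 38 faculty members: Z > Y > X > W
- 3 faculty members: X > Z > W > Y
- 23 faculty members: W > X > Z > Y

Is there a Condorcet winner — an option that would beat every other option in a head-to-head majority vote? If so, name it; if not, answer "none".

Checking pairwise contests:
W beats Z 66–45.
Z beats Y 68–43.
Y beats W 59–52.
Y beats X 81–30.
Every option loses at least one head-to-head, so there is no Condorcet winner.

none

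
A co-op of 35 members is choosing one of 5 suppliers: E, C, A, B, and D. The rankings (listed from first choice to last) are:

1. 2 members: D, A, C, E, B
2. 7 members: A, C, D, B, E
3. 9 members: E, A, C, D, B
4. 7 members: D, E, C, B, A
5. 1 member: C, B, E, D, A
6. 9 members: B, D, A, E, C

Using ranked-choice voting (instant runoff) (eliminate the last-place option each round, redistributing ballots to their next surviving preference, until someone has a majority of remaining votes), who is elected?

D

Round 1: E 9, C 1, A 7, B 9, D 9. Eliminate C.
Round 2: E 9, A 7, B 10, D 9. Eliminate A.
Round 3: E 9, B 10, D 16. Eliminate E.
Round 4: B 10, D 25. D has a majority.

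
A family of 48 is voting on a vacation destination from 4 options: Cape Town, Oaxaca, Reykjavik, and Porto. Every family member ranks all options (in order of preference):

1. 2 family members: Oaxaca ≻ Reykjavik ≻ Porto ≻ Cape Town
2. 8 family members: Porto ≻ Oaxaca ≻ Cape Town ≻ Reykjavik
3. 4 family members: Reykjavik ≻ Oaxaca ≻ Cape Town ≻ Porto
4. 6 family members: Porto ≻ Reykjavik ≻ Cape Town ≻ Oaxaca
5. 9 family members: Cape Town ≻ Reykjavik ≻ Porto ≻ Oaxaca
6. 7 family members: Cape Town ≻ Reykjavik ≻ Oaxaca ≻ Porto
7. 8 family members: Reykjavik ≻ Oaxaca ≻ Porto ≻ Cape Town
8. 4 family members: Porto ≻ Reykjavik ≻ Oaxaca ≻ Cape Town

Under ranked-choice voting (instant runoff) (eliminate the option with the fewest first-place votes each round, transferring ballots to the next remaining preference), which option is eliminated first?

Oaxaca

Round 1: Cape Town 16, Oaxaca 2, Reykjavik 12, Porto 18. Eliminate Oaxaca.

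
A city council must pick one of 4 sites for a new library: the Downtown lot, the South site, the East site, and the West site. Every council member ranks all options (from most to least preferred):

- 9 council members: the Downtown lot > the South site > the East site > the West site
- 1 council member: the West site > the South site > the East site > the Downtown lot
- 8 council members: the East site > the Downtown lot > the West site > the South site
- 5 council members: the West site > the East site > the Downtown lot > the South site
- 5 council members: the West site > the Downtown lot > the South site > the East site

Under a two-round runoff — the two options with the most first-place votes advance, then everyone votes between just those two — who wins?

Round 1 first-place votes: the Downtown lot 9, the South site 0, the East site 8, the West site 11.
the West site and the Downtown lot advance.
Runoff: the West site is preferred to the Downtown lot by 11 voters; the Downtown lot by 17.
the Downtown lot wins the runoff.

the Downtown lot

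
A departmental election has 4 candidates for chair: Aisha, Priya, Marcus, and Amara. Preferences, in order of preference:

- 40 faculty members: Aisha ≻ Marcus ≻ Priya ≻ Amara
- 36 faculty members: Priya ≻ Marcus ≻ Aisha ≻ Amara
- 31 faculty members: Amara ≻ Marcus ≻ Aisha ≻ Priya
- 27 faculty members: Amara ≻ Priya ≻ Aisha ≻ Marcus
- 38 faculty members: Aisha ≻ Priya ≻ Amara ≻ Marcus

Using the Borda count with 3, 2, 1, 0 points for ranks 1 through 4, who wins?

Aisha: 40·3 + 36·1 + 31·1 + 27·1 + 38·3 = 328
Priya: 40·1 + 36·3 + 31·0 + 27·2 + 38·2 = 278
Marcus: 40·2 + 36·2 + 31·2 + 27·0 + 38·0 = 214
Amara: 40·0 + 36·0 + 31·3 + 27·3 + 38·1 = 212
Aisha has the highest Borda score (328).

Aisha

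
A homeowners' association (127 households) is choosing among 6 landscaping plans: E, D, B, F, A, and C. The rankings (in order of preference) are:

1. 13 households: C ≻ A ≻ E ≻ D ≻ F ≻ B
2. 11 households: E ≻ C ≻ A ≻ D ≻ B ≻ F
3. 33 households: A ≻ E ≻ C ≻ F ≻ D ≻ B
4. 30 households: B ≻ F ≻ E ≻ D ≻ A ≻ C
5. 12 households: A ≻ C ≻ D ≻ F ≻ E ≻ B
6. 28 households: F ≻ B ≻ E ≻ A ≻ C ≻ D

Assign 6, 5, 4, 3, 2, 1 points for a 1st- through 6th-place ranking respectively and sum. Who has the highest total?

E

E: 13·4 + 11·6 + 33·5 + 30·4 + 12·2 + 28·4 = 539
D: 13·3 + 11·3 + 33·2 + 30·3 + 12·4 + 28·1 = 304
B: 13·1 + 11·2 + 33·1 + 30·6 + 12·1 + 28·5 = 400
F: 13·2 + 11·1 + 33·3 + 30·5 + 12·3 + 28·6 = 490
A: 13·5 + 11·4 + 33·6 + 30·2 + 12·6 + 28·3 = 523
C: 13·6 + 11·5 + 33·4 + 30·1 + 12·5 + 28·2 = 411
E has the highest Borda score (539).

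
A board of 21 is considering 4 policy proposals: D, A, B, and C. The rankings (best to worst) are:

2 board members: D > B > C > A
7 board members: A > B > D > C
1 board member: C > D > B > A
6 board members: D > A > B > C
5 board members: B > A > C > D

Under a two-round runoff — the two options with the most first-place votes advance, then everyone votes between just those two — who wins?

A

Round 1 first-place votes: D 8, A 7, B 5, C 1.
D and A advance.
Runoff: D is preferred to A by 9 voters; A by 12.
A wins the runoff.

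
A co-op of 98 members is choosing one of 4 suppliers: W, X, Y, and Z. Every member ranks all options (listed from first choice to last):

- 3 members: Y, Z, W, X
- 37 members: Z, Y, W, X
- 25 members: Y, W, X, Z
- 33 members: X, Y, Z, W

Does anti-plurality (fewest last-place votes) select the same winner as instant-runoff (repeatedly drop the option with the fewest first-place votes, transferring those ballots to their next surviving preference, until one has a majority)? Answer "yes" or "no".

Anti-plurality — last-place votes: W 33, X 40, Y 0, Z 25. Winner: Y.
Instant-runoff — R1 W 0, X 33, Y 28, Z 37 (W out); R2 X 33, Y 28, Z 37 (Y out); R3 X 58, Z 40 (X winner). Winner: X.
The two methods disagree.

no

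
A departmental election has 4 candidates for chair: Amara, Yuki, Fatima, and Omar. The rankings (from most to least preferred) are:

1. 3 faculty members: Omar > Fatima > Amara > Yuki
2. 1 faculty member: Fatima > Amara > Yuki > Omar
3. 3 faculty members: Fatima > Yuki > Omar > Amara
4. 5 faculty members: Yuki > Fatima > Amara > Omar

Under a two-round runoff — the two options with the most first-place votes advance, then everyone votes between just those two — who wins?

Fatima

Round 1 first-place votes: Amara 0, Yuki 5, Fatima 4, Omar 3.
Yuki and Fatima advance.
Runoff: Yuki is preferred to Fatima by 5 voters; Fatima by 7.
Fatima wins the runoff.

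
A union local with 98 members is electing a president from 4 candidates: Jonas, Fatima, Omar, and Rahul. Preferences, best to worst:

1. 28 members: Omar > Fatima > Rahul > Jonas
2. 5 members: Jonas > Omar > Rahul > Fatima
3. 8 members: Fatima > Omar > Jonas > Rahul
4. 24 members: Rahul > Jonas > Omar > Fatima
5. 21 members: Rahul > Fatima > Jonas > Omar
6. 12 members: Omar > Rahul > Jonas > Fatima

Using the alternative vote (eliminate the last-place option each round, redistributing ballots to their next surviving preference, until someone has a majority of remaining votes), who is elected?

Omar

Round 1: Jonas 5, Fatima 8, Omar 40, Rahul 45. Eliminate Jonas.
Round 2: Fatima 8, Omar 45, Rahul 45. Eliminate Fatima.
Round 3: Omar 53, Rahul 45. Omar has a majority.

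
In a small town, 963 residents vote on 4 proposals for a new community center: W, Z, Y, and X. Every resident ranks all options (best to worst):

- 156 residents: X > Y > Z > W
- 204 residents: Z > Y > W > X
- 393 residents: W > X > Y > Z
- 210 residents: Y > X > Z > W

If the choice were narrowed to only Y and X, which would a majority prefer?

Voters preferring Y to X: 414; preferring X to Y: 549.
X wins the head-to-head.

X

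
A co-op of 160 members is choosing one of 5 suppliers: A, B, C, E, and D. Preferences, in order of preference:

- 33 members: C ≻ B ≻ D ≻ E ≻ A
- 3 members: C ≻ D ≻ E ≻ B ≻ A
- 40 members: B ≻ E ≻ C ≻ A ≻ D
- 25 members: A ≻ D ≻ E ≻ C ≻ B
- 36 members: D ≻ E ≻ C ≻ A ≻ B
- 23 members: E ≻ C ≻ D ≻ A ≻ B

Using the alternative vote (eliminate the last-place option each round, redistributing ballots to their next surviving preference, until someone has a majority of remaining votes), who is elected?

C

Round 1: A 25, B 40, C 36, E 23, D 36. Eliminate E.
Round 2: A 25, B 40, C 59, D 36. Eliminate A.
Round 3: B 40, C 59, D 61. Eliminate B.
Round 4: C 99, D 61. C has a majority.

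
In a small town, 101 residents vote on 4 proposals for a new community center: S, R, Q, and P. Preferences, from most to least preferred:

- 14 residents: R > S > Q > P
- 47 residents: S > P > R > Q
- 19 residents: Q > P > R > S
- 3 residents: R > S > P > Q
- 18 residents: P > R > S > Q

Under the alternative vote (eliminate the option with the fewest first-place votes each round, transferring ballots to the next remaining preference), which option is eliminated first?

Round 1: S 47, R 17, Q 19, P 18. Eliminate R.

R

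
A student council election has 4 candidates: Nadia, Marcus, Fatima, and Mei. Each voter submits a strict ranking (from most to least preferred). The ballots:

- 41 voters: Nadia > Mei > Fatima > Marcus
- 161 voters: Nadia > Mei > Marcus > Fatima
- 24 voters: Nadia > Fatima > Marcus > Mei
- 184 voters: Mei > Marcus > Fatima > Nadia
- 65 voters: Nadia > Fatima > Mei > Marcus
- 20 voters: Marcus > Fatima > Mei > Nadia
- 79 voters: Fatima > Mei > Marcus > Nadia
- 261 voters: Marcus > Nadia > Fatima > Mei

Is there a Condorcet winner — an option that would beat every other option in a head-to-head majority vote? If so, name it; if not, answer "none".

none

Checking pairwise contests:
Marcus beats Nadia 544–291.
Mei beats Marcus 530–305.
Nadia beats Fatima 552–283.
Nadia beats Mei 552–283.
Every option loses at least one head-to-head, so there is no Condorcet winner.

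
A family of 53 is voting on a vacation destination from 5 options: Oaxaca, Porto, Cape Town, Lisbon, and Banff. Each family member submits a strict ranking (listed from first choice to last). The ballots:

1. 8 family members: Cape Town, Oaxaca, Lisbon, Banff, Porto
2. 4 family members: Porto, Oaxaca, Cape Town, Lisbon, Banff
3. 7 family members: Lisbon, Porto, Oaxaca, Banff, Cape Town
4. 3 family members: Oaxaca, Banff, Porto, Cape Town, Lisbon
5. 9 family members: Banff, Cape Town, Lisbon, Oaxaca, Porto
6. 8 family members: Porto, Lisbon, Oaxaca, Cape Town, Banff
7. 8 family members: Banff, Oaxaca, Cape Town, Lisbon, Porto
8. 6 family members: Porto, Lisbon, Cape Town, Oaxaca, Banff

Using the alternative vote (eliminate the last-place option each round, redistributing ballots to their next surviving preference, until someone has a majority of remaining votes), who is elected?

Banff

Round 1: Oaxaca 3, Porto 18, Cape Town 8, Lisbon 7, Banff 17. Eliminate Oaxaca.
Round 2: Porto 18, Cape Town 8, Lisbon 7, Banff 20. Eliminate Lisbon.
Round 3: Porto 25, Cape Town 8, Banff 20. Eliminate Cape Town.
Round 4: Porto 25, Banff 28. Banff has a majority.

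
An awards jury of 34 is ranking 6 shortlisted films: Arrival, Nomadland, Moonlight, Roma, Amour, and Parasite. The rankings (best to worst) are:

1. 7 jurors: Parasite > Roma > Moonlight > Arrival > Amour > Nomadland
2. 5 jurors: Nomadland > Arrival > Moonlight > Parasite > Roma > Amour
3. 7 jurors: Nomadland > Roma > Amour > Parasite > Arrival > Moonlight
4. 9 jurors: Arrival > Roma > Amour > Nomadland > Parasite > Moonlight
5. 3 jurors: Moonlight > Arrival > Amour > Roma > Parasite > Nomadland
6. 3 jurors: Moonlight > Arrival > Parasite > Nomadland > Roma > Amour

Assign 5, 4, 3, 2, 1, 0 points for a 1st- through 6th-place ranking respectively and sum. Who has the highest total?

Arrival: 7·2 + 5·4 + 7·1 + 9·5 + 3·4 + 3·4 = 110
Nomadland: 7·0 + 5·5 + 7·5 + 9·2 + 3·0 + 3·2 = 84
Moonlight: 7·3 + 5·3 + 7·0 + 9·0 + 3·5 + 3·5 = 66
Roma: 7·4 + 5·1 + 7·4 + 9·4 + 3·2 + 3·1 = 106
Amour: 7·1 + 5·0 + 7·3 + 9·3 + 3·3 + 3·0 = 64
Parasite: 7·5 + 5·2 + 7·2 + 9·1 + 3·1 + 3·3 = 80
Arrival has the highest Borda score (110).

Arrival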